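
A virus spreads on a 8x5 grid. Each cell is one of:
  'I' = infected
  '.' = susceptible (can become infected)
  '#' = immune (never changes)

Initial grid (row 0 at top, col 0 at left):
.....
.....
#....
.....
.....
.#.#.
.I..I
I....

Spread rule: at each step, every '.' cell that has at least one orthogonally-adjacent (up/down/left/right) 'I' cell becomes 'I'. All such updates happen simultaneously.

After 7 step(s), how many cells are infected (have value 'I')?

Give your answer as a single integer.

Step 0 (initial): 3 infected
Step 1: +6 new -> 9 infected
Step 2: +5 new -> 14 infected
Step 3: +4 new -> 18 infected
Step 4: +5 new -> 23 infected
Step 5: +4 new -> 27 infected
Step 6: +4 new -> 31 infected
Step 7: +3 new -> 34 infected

Answer: 34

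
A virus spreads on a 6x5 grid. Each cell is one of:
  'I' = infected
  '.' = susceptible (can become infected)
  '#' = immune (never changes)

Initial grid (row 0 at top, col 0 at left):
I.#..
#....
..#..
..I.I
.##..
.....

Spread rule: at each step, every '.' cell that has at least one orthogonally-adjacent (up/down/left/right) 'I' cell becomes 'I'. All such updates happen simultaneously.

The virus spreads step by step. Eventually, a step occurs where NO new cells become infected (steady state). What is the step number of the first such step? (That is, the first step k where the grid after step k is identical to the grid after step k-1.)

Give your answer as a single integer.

Step 0 (initial): 3 infected
Step 1: +5 new -> 8 infected
Step 2: +7 new -> 15 infected
Step 3: +6 new -> 21 infected
Step 4: +3 new -> 24 infected
Step 5: +1 new -> 25 infected
Step 6: +0 new -> 25 infected

Answer: 6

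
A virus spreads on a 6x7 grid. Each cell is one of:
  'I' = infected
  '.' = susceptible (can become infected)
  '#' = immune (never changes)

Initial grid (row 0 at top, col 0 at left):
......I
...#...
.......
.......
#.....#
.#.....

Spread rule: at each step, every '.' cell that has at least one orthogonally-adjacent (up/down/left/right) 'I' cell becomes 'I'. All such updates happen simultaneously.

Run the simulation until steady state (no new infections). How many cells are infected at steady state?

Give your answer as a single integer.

Answer: 37

Derivation:
Step 0 (initial): 1 infected
Step 1: +2 new -> 3 infected
Step 2: +3 new -> 6 infected
Step 3: +4 new -> 10 infected
Step 4: +3 new -> 13 infected
Step 5: +5 new -> 18 infected
Step 6: +6 new -> 24 infected
Step 7: +6 new -> 30 infected
Step 8: +4 new -> 34 infected
Step 9: +3 new -> 37 infected
Step 10: +0 new -> 37 infected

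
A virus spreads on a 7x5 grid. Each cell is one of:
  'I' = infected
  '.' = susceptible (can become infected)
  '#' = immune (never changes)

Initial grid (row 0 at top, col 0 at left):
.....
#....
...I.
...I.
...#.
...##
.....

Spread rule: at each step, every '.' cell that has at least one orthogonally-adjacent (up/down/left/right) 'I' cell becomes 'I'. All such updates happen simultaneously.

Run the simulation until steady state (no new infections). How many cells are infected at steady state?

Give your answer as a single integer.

Answer: 31

Derivation:
Step 0 (initial): 2 infected
Step 1: +5 new -> 7 infected
Step 2: +7 new -> 14 infected
Step 3: +7 new -> 21 infected
Step 4: +4 new -> 25 infected
Step 5: +4 new -> 29 infected
Step 6: +2 new -> 31 infected
Step 7: +0 new -> 31 infected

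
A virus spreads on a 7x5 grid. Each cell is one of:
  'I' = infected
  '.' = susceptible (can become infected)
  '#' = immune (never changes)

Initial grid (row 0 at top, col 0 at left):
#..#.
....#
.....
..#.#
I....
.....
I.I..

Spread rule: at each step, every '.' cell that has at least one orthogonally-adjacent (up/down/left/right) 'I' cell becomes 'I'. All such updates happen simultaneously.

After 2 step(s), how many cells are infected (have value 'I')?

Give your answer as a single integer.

Answer: 15

Derivation:
Step 0 (initial): 3 infected
Step 1: +6 new -> 9 infected
Step 2: +6 new -> 15 infected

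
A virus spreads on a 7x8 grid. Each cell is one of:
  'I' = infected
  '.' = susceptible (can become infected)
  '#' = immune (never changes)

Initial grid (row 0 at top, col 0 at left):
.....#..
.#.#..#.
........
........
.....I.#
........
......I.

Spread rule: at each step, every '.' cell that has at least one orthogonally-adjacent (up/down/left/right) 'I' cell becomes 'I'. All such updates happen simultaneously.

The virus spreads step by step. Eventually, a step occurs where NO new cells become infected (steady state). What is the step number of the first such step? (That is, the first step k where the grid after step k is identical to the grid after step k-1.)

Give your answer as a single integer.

Answer: 10

Derivation:
Step 0 (initial): 2 infected
Step 1: +7 new -> 9 infected
Step 2: +7 new -> 16 infected
Step 3: +8 new -> 24 infected
Step 4: +7 new -> 31 infected
Step 5: +7 new -> 38 infected
Step 6: +7 new -> 45 infected
Step 7: +3 new -> 48 infected
Step 8: +2 new -> 50 infected
Step 9: +1 new -> 51 infected
Step 10: +0 new -> 51 infected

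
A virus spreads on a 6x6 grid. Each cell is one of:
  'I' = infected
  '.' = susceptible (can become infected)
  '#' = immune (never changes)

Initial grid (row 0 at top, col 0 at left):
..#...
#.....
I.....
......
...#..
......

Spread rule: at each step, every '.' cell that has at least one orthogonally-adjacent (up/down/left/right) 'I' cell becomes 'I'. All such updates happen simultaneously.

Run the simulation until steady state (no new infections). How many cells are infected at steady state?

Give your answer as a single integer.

Step 0 (initial): 1 infected
Step 1: +2 new -> 3 infected
Step 2: +4 new -> 7 infected
Step 3: +6 new -> 13 infected
Step 4: +6 new -> 19 infected
Step 5: +5 new -> 24 infected
Step 6: +5 new -> 29 infected
Step 7: +3 new -> 32 infected
Step 8: +1 new -> 33 infected
Step 9: +0 new -> 33 infected

Answer: 33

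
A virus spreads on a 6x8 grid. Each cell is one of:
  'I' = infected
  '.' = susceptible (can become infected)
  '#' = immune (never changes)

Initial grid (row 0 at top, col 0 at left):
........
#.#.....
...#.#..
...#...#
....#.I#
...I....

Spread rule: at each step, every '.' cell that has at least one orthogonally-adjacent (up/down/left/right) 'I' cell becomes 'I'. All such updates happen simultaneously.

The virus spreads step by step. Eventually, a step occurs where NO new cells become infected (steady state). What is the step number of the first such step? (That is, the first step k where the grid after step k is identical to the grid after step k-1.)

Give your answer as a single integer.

Step 0 (initial): 2 infected
Step 1: +6 new -> 8 infected
Step 2: +6 new -> 14 infected
Step 3: +6 new -> 20 infected
Step 4: +7 new -> 27 infected
Step 5: +5 new -> 32 infected
Step 6: +4 new -> 36 infected
Step 7: +2 new -> 38 infected
Step 8: +2 new -> 40 infected
Step 9: +0 new -> 40 infected

Answer: 9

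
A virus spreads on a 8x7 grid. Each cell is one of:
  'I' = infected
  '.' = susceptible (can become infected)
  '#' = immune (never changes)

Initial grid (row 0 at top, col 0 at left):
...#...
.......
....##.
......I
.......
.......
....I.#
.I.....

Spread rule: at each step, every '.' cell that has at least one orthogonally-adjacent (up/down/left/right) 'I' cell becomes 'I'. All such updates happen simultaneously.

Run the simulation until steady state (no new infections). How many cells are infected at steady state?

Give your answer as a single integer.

Answer: 52

Derivation:
Step 0 (initial): 3 infected
Step 1: +10 new -> 13 infected
Step 2: +12 new -> 25 infected
Step 3: +8 new -> 33 infected
Step 4: +7 new -> 40 infected
Step 5: +5 new -> 45 infected
Step 6: +3 new -> 48 infected
Step 7: +3 new -> 51 infected
Step 8: +1 new -> 52 infected
Step 9: +0 new -> 52 infected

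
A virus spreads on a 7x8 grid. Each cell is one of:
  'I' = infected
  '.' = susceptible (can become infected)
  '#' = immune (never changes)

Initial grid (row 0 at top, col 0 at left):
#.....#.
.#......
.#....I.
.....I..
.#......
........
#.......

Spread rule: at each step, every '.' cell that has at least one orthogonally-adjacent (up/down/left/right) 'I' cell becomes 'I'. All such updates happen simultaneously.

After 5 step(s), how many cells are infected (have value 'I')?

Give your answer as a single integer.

Step 0 (initial): 2 infected
Step 1: +6 new -> 8 infected
Step 2: +8 new -> 16 infected
Step 3: +10 new -> 26 infected
Step 4: +9 new -> 35 infected
Step 5: +6 new -> 41 infected

Answer: 41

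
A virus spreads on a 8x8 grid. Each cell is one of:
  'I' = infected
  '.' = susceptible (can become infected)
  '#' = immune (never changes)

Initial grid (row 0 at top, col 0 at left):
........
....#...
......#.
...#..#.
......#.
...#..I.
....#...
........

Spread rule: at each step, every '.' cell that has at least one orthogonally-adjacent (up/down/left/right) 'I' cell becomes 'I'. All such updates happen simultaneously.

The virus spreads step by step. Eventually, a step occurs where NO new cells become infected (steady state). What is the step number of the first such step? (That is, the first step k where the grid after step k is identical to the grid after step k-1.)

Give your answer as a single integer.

Step 0 (initial): 1 infected
Step 1: +3 new -> 4 infected
Step 2: +6 new -> 10 infected
Step 3: +5 new -> 15 infected
Step 4: +5 new -> 20 infected
Step 5: +5 new -> 25 infected
Step 6: +9 new -> 34 infected
Step 7: +9 new -> 43 infected
Step 8: +7 new -> 50 infected
Step 9: +4 new -> 54 infected
Step 10: +2 new -> 56 infected
Step 11: +1 new -> 57 infected
Step 12: +0 new -> 57 infected

Answer: 12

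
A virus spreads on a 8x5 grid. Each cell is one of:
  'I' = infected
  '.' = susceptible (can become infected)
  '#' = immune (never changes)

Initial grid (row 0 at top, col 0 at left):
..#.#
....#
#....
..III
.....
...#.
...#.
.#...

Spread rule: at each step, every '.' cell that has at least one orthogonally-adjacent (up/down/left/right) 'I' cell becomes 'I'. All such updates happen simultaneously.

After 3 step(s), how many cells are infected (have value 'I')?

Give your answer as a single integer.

Answer: 23

Derivation:
Step 0 (initial): 3 infected
Step 1: +7 new -> 10 infected
Step 2: +7 new -> 17 infected
Step 3: +6 new -> 23 infected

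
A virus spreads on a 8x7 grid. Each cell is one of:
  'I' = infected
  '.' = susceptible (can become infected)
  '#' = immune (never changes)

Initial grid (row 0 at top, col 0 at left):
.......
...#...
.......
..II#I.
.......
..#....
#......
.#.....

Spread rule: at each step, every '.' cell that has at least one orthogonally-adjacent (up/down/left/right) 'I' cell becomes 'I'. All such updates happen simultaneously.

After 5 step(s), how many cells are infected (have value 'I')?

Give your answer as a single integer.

Answer: 50

Derivation:
Step 0 (initial): 3 infected
Step 1: +8 new -> 11 infected
Step 2: +11 new -> 22 infected
Step 3: +12 new -> 34 infected
Step 4: +12 new -> 46 infected
Step 5: +4 new -> 50 infected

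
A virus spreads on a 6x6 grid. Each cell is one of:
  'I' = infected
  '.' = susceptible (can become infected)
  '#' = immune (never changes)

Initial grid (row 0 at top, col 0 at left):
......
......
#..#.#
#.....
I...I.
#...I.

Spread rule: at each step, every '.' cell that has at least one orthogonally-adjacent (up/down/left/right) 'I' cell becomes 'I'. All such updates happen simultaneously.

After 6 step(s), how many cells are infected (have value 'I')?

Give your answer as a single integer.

Step 0 (initial): 3 infected
Step 1: +6 new -> 9 infected
Step 2: +7 new -> 16 infected
Step 3: +3 new -> 19 infected
Step 4: +5 new -> 24 infected
Step 5: +5 new -> 29 infected
Step 6: +2 new -> 31 infected

Answer: 31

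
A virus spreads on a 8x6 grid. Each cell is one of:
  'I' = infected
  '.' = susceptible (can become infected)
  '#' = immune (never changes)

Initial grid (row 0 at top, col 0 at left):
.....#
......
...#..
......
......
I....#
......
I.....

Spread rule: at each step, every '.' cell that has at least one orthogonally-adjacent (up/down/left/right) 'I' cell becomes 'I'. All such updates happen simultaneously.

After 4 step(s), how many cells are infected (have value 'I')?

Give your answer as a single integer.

Step 0 (initial): 2 infected
Step 1: +4 new -> 6 infected
Step 2: +5 new -> 11 infected
Step 3: +6 new -> 17 infected
Step 4: +7 new -> 24 infected

Answer: 24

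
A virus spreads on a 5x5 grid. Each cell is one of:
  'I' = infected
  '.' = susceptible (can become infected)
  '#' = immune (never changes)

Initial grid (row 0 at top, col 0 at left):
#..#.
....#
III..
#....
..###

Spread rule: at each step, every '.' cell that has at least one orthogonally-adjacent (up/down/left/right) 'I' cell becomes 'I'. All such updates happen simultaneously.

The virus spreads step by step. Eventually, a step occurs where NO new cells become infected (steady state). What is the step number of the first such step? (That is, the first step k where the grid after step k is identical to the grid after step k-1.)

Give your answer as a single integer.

Answer: 4

Derivation:
Step 0 (initial): 3 infected
Step 1: +6 new -> 9 infected
Step 2: +6 new -> 15 infected
Step 3: +2 new -> 17 infected
Step 4: +0 new -> 17 infected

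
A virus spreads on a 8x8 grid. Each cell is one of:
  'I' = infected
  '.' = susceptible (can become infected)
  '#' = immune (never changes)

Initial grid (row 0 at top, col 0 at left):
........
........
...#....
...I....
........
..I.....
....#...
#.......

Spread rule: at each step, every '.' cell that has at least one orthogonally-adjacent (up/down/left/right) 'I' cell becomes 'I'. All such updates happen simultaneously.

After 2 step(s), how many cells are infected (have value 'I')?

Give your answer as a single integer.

Answer: 20

Derivation:
Step 0 (initial): 2 infected
Step 1: +7 new -> 9 infected
Step 2: +11 new -> 20 infected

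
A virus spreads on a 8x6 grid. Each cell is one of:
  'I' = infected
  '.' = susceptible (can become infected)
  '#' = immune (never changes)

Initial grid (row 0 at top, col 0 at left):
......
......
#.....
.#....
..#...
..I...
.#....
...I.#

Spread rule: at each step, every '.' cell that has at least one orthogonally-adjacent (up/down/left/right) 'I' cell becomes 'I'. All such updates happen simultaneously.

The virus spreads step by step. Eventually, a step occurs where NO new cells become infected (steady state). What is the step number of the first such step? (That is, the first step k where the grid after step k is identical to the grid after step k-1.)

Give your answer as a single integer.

Step 0 (initial): 2 infected
Step 1: +6 new -> 8 infected
Step 2: +6 new -> 14 infected
Step 3: +7 new -> 21 infected
Step 4: +5 new -> 26 infected
Step 5: +4 new -> 30 infected
Step 6: +5 new -> 35 infected
Step 7: +4 new -> 39 infected
Step 8: +3 new -> 42 infected
Step 9: +1 new -> 43 infected
Step 10: +0 new -> 43 infected

Answer: 10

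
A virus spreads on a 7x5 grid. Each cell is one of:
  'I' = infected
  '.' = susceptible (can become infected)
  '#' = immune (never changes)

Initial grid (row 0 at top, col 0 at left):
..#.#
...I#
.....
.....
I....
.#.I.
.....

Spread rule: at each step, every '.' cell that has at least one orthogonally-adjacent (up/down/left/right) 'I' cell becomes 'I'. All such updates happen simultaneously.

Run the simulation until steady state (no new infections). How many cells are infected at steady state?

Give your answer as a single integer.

Answer: 31

Derivation:
Step 0 (initial): 3 infected
Step 1: +10 new -> 13 infected
Step 2: +11 new -> 24 infected
Step 3: +6 new -> 30 infected
Step 4: +1 new -> 31 infected
Step 5: +0 new -> 31 infected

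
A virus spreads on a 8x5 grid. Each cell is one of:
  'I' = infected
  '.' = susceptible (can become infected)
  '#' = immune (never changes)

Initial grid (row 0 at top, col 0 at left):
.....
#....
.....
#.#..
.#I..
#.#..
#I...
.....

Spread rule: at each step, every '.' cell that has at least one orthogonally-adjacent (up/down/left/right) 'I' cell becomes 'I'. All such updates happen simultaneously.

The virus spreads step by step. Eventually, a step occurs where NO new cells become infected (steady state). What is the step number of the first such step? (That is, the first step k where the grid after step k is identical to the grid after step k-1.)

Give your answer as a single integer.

Answer: 9

Derivation:
Step 0 (initial): 2 infected
Step 1: +4 new -> 6 infected
Step 2: +6 new -> 12 infected
Step 3: +5 new -> 17 infected
Step 4: +4 new -> 21 infected
Step 5: +4 new -> 25 infected
Step 6: +5 new -> 30 infected
Step 7: +1 new -> 31 infected
Step 8: +1 new -> 32 infected
Step 9: +0 new -> 32 infected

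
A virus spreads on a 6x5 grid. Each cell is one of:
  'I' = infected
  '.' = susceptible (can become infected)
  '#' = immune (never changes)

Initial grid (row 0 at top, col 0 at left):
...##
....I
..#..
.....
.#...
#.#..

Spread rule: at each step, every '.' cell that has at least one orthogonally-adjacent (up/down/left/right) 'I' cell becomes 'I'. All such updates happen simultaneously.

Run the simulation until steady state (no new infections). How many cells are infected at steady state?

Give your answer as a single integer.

Answer: 23

Derivation:
Step 0 (initial): 1 infected
Step 1: +2 new -> 3 infected
Step 2: +3 new -> 6 infected
Step 3: +4 new -> 10 infected
Step 4: +6 new -> 16 infected
Step 5: +5 new -> 21 infected
Step 6: +1 new -> 22 infected
Step 7: +1 new -> 23 infected
Step 8: +0 new -> 23 infected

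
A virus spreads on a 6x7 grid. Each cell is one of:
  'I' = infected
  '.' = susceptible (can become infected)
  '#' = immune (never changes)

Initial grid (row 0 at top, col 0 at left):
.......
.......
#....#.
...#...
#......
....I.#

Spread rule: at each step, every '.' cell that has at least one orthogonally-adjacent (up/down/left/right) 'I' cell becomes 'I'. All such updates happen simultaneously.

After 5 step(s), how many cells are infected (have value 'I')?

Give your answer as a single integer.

Answer: 25

Derivation:
Step 0 (initial): 1 infected
Step 1: +3 new -> 4 infected
Step 2: +4 new -> 8 infected
Step 3: +5 new -> 13 infected
Step 4: +6 new -> 19 infected
Step 5: +6 new -> 25 infected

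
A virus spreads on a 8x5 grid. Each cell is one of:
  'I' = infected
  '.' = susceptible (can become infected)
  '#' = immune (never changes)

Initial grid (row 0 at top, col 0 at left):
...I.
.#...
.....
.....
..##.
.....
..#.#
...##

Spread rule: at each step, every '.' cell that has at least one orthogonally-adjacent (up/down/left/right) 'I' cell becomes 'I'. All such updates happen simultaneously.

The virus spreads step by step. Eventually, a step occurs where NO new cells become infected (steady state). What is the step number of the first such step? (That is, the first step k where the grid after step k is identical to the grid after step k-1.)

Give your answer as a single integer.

Step 0 (initial): 1 infected
Step 1: +3 new -> 4 infected
Step 2: +4 new -> 8 infected
Step 3: +4 new -> 12 infected
Step 4: +4 new -> 16 infected
Step 5: +3 new -> 19 infected
Step 6: +3 new -> 22 infected
Step 7: +3 new -> 25 infected
Step 8: +4 new -> 29 infected
Step 9: +2 new -> 31 infected
Step 10: +2 new -> 33 infected
Step 11: +0 new -> 33 infected

Answer: 11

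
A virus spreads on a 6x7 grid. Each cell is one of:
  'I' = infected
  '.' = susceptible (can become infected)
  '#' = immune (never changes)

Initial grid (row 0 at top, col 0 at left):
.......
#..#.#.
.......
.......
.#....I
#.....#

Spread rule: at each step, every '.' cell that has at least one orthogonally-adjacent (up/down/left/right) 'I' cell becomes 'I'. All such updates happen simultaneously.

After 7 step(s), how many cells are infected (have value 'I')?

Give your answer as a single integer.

Answer: 30

Derivation:
Step 0 (initial): 1 infected
Step 1: +2 new -> 3 infected
Step 2: +4 new -> 7 infected
Step 3: +5 new -> 12 infected
Step 4: +5 new -> 17 infected
Step 5: +5 new -> 22 infected
Step 6: +4 new -> 26 infected
Step 7: +4 new -> 30 infected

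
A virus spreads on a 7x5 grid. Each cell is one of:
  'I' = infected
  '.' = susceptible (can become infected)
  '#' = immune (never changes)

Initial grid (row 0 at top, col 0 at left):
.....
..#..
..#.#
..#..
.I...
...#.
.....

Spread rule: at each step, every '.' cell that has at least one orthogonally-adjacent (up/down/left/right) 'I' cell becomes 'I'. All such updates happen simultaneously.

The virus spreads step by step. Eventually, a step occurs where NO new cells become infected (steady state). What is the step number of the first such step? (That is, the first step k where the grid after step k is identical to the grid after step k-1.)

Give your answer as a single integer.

Answer: 8

Derivation:
Step 0 (initial): 1 infected
Step 1: +4 new -> 5 infected
Step 2: +6 new -> 11 infected
Step 3: +6 new -> 17 infected
Step 4: +6 new -> 23 infected
Step 5: +4 new -> 27 infected
Step 6: +2 new -> 29 infected
Step 7: +1 new -> 30 infected
Step 8: +0 new -> 30 infected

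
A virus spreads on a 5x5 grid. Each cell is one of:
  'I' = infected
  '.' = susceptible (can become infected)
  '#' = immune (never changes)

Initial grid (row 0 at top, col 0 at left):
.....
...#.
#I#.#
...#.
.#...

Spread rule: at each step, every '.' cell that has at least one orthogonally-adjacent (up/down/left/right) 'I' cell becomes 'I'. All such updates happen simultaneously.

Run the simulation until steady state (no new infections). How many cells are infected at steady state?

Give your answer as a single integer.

Step 0 (initial): 1 infected
Step 1: +2 new -> 3 infected
Step 2: +5 new -> 8 infected
Step 3: +4 new -> 12 infected
Step 4: +2 new -> 14 infected
Step 5: +2 new -> 16 infected
Step 6: +2 new -> 18 infected
Step 7: +0 new -> 18 infected

Answer: 18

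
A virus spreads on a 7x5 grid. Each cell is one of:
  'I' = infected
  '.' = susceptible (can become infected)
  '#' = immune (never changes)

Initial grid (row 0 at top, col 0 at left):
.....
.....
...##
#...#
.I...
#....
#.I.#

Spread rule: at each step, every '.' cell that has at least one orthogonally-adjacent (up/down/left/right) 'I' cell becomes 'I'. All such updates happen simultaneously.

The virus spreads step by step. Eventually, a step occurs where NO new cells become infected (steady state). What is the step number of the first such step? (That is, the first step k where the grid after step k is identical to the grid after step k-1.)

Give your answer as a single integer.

Answer: 8

Derivation:
Step 0 (initial): 2 infected
Step 1: +7 new -> 9 infected
Step 2: +4 new -> 13 infected
Step 3: +6 new -> 19 infected
Step 4: +3 new -> 22 infected
Step 5: +3 new -> 25 infected
Step 6: +2 new -> 27 infected
Step 7: +1 new -> 28 infected
Step 8: +0 new -> 28 infected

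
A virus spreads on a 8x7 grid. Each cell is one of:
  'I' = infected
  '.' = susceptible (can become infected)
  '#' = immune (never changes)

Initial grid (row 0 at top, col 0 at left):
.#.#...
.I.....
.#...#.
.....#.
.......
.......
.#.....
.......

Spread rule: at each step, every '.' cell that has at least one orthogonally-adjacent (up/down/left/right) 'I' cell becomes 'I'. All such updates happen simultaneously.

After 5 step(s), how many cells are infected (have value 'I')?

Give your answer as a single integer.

Answer: 26

Derivation:
Step 0 (initial): 1 infected
Step 1: +2 new -> 3 infected
Step 2: +5 new -> 8 infected
Step 3: +4 new -> 12 infected
Step 4: +7 new -> 19 infected
Step 5: +7 new -> 26 infected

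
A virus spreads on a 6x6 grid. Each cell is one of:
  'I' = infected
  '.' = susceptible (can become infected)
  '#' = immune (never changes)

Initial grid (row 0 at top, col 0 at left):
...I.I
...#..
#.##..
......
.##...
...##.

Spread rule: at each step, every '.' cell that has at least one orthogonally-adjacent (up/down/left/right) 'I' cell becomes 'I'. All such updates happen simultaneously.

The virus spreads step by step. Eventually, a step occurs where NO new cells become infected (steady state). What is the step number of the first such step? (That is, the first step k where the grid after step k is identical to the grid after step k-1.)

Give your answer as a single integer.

Answer: 11

Derivation:
Step 0 (initial): 2 infected
Step 1: +3 new -> 5 infected
Step 2: +4 new -> 9 infected
Step 3: +4 new -> 13 infected
Step 4: +4 new -> 17 infected
Step 5: +4 new -> 21 infected
Step 6: +3 new -> 24 infected
Step 7: +1 new -> 25 infected
Step 8: +1 new -> 26 infected
Step 9: +1 new -> 27 infected
Step 10: +1 new -> 28 infected
Step 11: +0 new -> 28 infected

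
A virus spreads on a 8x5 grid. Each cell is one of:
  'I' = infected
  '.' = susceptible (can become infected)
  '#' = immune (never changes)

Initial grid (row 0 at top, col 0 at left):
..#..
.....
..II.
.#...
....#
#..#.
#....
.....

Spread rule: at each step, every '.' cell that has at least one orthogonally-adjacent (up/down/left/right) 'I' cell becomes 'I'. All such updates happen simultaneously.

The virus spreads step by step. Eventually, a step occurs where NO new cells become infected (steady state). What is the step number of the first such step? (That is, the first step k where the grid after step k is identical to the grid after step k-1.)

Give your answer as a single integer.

Answer: 8

Derivation:
Step 0 (initial): 2 infected
Step 1: +6 new -> 8 infected
Step 2: +7 new -> 15 infected
Step 3: +6 new -> 21 infected
Step 4: +4 new -> 25 infected
Step 5: +3 new -> 28 infected
Step 6: +3 new -> 31 infected
Step 7: +3 new -> 34 infected
Step 8: +0 new -> 34 infected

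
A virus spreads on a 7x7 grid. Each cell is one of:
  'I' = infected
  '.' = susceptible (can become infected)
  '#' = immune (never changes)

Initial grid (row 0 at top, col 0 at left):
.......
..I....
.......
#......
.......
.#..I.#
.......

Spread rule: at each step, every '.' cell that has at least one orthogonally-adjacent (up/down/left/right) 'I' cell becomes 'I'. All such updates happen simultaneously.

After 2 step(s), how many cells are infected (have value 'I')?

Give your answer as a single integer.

Step 0 (initial): 2 infected
Step 1: +8 new -> 10 infected
Step 2: +13 new -> 23 infected

Answer: 23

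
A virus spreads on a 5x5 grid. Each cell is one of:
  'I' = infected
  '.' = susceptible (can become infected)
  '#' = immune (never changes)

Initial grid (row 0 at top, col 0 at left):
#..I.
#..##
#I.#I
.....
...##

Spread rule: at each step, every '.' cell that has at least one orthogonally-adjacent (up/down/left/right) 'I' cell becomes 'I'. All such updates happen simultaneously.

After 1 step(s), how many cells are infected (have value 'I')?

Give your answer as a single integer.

Step 0 (initial): 3 infected
Step 1: +6 new -> 9 infected

Answer: 9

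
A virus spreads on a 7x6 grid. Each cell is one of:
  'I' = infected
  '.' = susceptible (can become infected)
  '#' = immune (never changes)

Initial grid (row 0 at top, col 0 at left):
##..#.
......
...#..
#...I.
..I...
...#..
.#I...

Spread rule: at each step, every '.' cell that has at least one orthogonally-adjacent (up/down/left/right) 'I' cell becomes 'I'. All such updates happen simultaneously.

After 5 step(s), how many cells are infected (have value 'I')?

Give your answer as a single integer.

Answer: 35

Derivation:
Step 0 (initial): 3 infected
Step 1: +9 new -> 12 infected
Step 2: +9 new -> 21 infected
Step 3: +7 new -> 28 infected
Step 4: +6 new -> 34 infected
Step 5: +1 new -> 35 infected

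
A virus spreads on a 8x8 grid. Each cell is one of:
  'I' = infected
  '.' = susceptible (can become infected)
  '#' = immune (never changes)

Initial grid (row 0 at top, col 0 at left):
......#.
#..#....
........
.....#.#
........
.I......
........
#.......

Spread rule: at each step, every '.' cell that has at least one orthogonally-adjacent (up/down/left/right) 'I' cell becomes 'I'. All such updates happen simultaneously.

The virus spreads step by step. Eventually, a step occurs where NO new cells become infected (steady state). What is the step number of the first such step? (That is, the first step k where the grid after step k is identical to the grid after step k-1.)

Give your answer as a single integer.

Answer: 12

Derivation:
Step 0 (initial): 1 infected
Step 1: +4 new -> 5 infected
Step 2: +7 new -> 12 infected
Step 3: +7 new -> 19 infected
Step 4: +8 new -> 27 infected
Step 5: +8 new -> 35 infected
Step 6: +7 new -> 42 infected
Step 7: +7 new -> 49 infected
Step 8: +4 new -> 53 infected
Step 9: +3 new -> 56 infected
Step 10: +1 new -> 57 infected
Step 11: +1 new -> 58 infected
Step 12: +0 new -> 58 infected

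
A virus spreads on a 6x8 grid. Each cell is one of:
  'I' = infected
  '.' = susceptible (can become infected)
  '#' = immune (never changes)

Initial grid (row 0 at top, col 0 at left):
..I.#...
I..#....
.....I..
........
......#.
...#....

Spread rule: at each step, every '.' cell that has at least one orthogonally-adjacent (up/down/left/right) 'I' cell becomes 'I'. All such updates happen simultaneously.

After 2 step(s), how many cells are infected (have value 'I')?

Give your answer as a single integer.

Answer: 24

Derivation:
Step 0 (initial): 3 infected
Step 1: +10 new -> 13 infected
Step 2: +11 new -> 24 infected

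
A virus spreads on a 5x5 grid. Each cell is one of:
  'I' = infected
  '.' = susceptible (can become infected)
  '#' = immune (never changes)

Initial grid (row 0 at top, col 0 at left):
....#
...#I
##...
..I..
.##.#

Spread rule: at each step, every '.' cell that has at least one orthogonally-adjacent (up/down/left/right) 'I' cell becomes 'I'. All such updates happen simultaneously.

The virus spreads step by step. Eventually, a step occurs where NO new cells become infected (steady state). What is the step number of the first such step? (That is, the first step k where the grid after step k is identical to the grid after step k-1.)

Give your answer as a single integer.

Step 0 (initial): 2 infected
Step 1: +4 new -> 6 infected
Step 2: +5 new -> 11 infected
Step 3: +3 new -> 14 infected
Step 4: +3 new -> 17 infected
Step 5: +1 new -> 18 infected
Step 6: +0 new -> 18 infected

Answer: 6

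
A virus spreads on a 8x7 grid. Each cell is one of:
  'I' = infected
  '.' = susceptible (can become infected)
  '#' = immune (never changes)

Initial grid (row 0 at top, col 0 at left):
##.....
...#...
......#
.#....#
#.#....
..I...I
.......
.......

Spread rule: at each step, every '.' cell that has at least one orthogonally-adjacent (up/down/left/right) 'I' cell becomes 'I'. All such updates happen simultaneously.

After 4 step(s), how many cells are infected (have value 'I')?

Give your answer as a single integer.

Step 0 (initial): 2 infected
Step 1: +6 new -> 8 infected
Step 2: +10 new -> 18 infected
Step 3: +8 new -> 26 infected
Step 4: +6 new -> 32 infected

Answer: 32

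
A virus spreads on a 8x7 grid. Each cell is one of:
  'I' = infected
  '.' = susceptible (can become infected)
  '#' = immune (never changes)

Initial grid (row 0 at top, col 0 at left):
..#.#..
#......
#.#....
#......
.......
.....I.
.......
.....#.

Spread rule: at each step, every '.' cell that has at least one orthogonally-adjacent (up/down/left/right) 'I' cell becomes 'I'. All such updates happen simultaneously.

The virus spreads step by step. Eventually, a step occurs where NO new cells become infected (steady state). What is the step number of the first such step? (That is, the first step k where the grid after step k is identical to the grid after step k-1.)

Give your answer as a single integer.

Step 0 (initial): 1 infected
Step 1: +4 new -> 5 infected
Step 2: +6 new -> 11 infected
Step 3: +8 new -> 19 infected
Step 4: +8 new -> 27 infected
Step 5: +9 new -> 36 infected
Step 6: +6 new -> 42 infected
Step 7: +4 new -> 46 infected
Step 8: +1 new -> 47 infected
Step 9: +1 new -> 48 infected
Step 10: +1 new -> 49 infected
Step 11: +0 new -> 49 infected

Answer: 11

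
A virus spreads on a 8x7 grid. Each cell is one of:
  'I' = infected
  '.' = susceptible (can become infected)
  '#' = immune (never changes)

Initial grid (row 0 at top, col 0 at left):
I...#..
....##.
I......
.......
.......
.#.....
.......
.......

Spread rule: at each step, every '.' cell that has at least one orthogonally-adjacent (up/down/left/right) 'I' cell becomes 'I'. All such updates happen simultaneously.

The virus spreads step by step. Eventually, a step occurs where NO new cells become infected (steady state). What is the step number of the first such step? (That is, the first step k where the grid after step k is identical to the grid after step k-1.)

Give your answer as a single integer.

Step 0 (initial): 2 infected
Step 1: +4 new -> 6 infected
Step 2: +5 new -> 11 infected
Step 3: +6 new -> 17 infected
Step 4: +5 new -> 22 infected
Step 5: +6 new -> 28 infected
Step 6: +6 new -> 34 infected
Step 7: +6 new -> 40 infected
Step 8: +5 new -> 45 infected
Step 9: +4 new -> 49 infected
Step 10: +2 new -> 51 infected
Step 11: +1 new -> 52 infected
Step 12: +0 new -> 52 infected

Answer: 12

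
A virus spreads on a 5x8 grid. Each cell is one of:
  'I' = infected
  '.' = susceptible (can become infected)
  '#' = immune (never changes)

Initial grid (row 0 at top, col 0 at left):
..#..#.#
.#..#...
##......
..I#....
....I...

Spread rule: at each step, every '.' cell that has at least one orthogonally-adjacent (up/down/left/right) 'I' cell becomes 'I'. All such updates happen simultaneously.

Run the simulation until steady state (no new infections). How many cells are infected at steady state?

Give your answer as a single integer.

Answer: 29

Derivation:
Step 0 (initial): 2 infected
Step 1: +6 new -> 8 infected
Step 2: +7 new -> 15 infected
Step 3: +5 new -> 20 infected
Step 4: +4 new -> 24 infected
Step 5: +3 new -> 27 infected
Step 6: +2 new -> 29 infected
Step 7: +0 new -> 29 infected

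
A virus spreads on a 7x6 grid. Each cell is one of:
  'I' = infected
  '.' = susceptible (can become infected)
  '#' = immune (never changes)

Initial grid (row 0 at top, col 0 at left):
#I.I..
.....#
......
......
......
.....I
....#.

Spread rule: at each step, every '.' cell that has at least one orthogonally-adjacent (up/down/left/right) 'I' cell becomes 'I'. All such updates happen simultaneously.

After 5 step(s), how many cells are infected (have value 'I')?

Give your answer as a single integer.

Step 0 (initial): 3 infected
Step 1: +7 new -> 10 infected
Step 2: +9 new -> 19 infected
Step 3: +10 new -> 29 infected
Step 4: +6 new -> 35 infected
Step 5: +3 new -> 38 infected

Answer: 38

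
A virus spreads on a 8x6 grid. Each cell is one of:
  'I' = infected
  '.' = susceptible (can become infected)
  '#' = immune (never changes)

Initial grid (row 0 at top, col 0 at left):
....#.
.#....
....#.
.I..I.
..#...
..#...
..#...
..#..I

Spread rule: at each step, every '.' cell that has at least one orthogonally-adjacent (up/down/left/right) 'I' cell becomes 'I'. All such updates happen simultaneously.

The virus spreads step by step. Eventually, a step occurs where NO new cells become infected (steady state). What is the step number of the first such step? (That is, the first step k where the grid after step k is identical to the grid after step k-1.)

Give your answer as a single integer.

Step 0 (initial): 3 infected
Step 1: +9 new -> 12 infected
Step 2: +12 new -> 24 infected
Step 3: +8 new -> 32 infected
Step 4: +7 new -> 39 infected
Step 5: +2 new -> 41 infected
Step 6: +0 new -> 41 infected

Answer: 6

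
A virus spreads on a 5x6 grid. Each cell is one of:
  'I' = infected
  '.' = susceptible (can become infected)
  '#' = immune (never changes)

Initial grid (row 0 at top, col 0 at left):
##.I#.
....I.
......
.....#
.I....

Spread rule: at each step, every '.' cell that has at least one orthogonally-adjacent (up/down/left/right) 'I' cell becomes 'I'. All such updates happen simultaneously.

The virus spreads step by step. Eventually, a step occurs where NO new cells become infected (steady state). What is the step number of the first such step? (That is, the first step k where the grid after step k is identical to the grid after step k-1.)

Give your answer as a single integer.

Answer: 5

Derivation:
Step 0 (initial): 3 infected
Step 1: +7 new -> 10 infected
Step 2: +9 new -> 19 infected
Step 3: +5 new -> 24 infected
Step 4: +2 new -> 26 infected
Step 5: +0 new -> 26 infected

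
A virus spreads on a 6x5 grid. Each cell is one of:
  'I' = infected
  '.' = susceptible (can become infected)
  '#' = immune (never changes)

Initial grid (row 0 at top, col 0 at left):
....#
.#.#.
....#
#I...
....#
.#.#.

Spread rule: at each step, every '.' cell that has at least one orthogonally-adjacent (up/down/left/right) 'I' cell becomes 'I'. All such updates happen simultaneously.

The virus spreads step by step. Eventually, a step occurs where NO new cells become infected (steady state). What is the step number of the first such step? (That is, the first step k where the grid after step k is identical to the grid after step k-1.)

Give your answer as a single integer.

Answer: 6

Derivation:
Step 0 (initial): 1 infected
Step 1: +3 new -> 4 infected
Step 2: +5 new -> 9 infected
Step 3: +7 new -> 16 infected
Step 4: +2 new -> 18 infected
Step 5: +2 new -> 20 infected
Step 6: +0 new -> 20 infected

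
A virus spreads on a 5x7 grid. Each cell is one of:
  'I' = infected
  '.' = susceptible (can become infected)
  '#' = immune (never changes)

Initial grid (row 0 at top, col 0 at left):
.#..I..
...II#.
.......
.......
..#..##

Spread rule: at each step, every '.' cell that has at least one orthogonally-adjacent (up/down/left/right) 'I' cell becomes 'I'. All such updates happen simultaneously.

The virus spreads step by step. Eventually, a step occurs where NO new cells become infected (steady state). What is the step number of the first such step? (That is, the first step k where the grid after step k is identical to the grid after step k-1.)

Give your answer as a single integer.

Step 0 (initial): 3 infected
Step 1: +5 new -> 8 infected
Step 2: +7 new -> 15 infected
Step 3: +8 new -> 23 infected
Step 4: +4 new -> 27 infected
Step 5: +2 new -> 29 infected
Step 6: +1 new -> 30 infected
Step 7: +0 new -> 30 infected

Answer: 7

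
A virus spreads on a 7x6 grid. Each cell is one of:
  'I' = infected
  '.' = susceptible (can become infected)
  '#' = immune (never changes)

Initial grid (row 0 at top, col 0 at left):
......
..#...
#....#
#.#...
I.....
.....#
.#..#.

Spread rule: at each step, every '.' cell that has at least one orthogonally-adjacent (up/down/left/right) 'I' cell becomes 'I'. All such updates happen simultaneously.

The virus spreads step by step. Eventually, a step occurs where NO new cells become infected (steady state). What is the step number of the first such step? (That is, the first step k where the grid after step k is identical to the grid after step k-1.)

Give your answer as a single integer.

Step 0 (initial): 1 infected
Step 1: +2 new -> 3 infected
Step 2: +4 new -> 7 infected
Step 3: +3 new -> 10 infected
Step 4: +6 new -> 16 infected
Step 5: +7 new -> 23 infected
Step 6: +5 new -> 28 infected
Step 7: +2 new -> 30 infected
Step 8: +2 new -> 32 infected
Step 9: +1 new -> 33 infected
Step 10: +0 new -> 33 infected

Answer: 10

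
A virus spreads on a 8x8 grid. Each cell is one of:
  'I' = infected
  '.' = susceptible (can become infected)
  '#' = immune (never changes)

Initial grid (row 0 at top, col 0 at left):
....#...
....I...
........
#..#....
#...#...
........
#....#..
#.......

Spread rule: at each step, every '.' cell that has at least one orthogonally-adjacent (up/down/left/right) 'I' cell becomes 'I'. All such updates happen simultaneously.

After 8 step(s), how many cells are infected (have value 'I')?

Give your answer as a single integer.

Step 0 (initial): 1 infected
Step 1: +3 new -> 4 infected
Step 2: +7 new -> 11 infected
Step 3: +7 new -> 18 infected
Step 4: +8 new -> 26 infected
Step 5: +7 new -> 33 infected
Step 6: +6 new -> 39 infected
Step 7: +6 new -> 45 infected
Step 8: +7 new -> 52 infected

Answer: 52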